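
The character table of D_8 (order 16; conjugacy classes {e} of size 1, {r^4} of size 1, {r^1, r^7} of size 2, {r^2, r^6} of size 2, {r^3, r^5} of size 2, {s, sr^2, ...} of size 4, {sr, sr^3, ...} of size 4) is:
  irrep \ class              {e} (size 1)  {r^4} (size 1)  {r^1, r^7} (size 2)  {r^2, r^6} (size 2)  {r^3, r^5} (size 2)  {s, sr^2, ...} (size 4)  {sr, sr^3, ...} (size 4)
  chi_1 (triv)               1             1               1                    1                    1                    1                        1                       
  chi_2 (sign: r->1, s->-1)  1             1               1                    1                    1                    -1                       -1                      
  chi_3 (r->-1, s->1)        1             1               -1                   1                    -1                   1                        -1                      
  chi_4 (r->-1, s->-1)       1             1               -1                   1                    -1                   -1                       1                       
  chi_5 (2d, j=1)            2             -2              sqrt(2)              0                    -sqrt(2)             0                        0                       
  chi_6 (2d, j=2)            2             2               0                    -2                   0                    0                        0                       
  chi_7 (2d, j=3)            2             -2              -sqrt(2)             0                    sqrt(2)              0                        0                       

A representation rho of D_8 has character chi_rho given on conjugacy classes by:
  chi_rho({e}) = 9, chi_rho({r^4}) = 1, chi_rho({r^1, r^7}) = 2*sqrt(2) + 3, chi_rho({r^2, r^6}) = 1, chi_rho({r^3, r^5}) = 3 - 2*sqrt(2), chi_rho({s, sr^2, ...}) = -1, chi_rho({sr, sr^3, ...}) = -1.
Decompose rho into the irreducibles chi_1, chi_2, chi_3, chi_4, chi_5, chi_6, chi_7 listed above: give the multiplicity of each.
Multiplicities: chi_1: 1, chi_2: 2, chi_3: 0, chi_4: 0, chi_5: 2, chi_6: 1, chi_7: 0.

Use <chi_rho, chi> = (1/|G|) sum_C |C| * chi_rho(C) * conj(chi(C)) with |G| = 16 for each irreducible chi in the table:
  <chi_rho, chi_1> = (1/16)[1*(9)*conj(1) + 1*(1)*conj(1) + 2*(2*sqrt(2) + 3)*conj(1) + 2*(1)*conj(1) + 2*(3 - 2*sqrt(2))*conj(1) + 4*(-1)*conj(1) + 4*(-1)*conj(1)]
      = (1/16)[(9) + (1) + (4*sqrt(2) + 6) + (2) + (6 - 4*sqrt(2)) + (-4) + (-4)] = 16/16 = 1
  <chi_rho, chi_2> = (1/16)[1*(9)*conj(1) + 1*(1)*conj(1) + 2*(2*sqrt(2) + 3)*conj(1) + 2*(1)*conj(1) + 2*(3 - 2*sqrt(2))*conj(1) + 4*(-1)*conj(-1) + 4*(-1)*conj(-1)]
      = (1/16)[(9) + (1) + (4*sqrt(2) + 6) + (2) + (6 - 4*sqrt(2)) + (4) + (4)] = 32/16 = 2
  <chi_rho, chi_3> = (1/16)[1*(9)*conj(1) + 1*(1)*conj(1) + 2*(2*sqrt(2) + 3)*conj(-1) + 2*(1)*conj(1) + 2*(3 - 2*sqrt(2))*conj(-1) + 4*(-1)*conj(1) + 4*(-1)*conj(-1)]
      = (1/16)[(9) + (1) + (-6 - 4*sqrt(2)) + (2) + (-6 + 4*sqrt(2)) + (-4) + (4)] = 0/16 = 0
  <chi_rho, chi_4> = (1/16)[1*(9)*conj(1) + 1*(1)*conj(1) + 2*(2*sqrt(2) + 3)*conj(-1) + 2*(1)*conj(1) + 2*(3 - 2*sqrt(2))*conj(-1) + 4*(-1)*conj(-1) + 4*(-1)*conj(1)]
      = (1/16)[(9) + (1) + (-6 - 4*sqrt(2)) + (2) + (-6 + 4*sqrt(2)) + (4) + (-4)] = 0/16 = 0
  <chi_rho, chi_5> = (1/16)[1*(9)*conj(2) + 1*(1)*conj(-2) + 2*(2*sqrt(2) + 3)*conj(sqrt(2)) + 2*(1)*conj(0) + 2*(3 - 2*sqrt(2))*conj(-sqrt(2)) + 4*(-1)*conj(0) + 4*(-1)*conj(0)]
      = (1/16)[(18) + (-2) + (8 + 6*sqrt(2)) + (0) + (8 - 6*sqrt(2)) + (0) + (0)] = 32/16 = 2
  <chi_rho, chi_6> = (1/16)[1*(9)*conj(2) + 1*(1)*conj(2) + 2*(2*sqrt(2) + 3)*conj(0) + 2*(1)*conj(-2) + 2*(3 - 2*sqrt(2))*conj(0) + 4*(-1)*conj(0) + 4*(-1)*conj(0)]
      = (1/16)[(18) + (2) + (0) + (-4) + (0) + (0) + (0)] = 16/16 = 1
  <chi_rho, chi_7> = (1/16)[1*(9)*conj(2) + 1*(1)*conj(-2) + 2*(2*sqrt(2) + 3)*conj(-sqrt(2)) + 2*(1)*conj(0) + 2*(3 - 2*sqrt(2))*conj(sqrt(2)) + 4*(-1)*conj(0) + 4*(-1)*conj(0)]
      = (1/16)[(18) + (-2) + (-6*sqrt(2) - 8) + (0) + (-8 + 6*sqrt(2)) + (0) + (0)] = 0/16 = 0
Dimension check: dim(rho) = sum (mult * dim) = 1*1 + 2*1 + 0*1 + 0*1 + 2*2 + 1*2 + 0*2 = 9 = chi_rho(e) = 9.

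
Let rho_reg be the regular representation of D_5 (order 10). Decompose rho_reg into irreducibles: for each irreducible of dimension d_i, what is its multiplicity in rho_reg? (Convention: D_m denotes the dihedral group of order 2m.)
Each irreducible V_i of dimension d_i appears with multiplicity d_i, i.e. rho_reg = (direct sum over all irreducibles V_i) d_i V_i. The irreducible dimensions for D_5 are 1, 1, 2, 2: 2 irreducibles of dimension 1, each with multiplicity 1; 2 irreducibles of dimension 2, each with multiplicity 2. Total dimension 2*1*1 + 2*2*2 = 10 = |G|.

Reasoning: General theorem: in the regular representation of a finite group G, each irreducible appears with multiplicity equal to its dimension. Check: dim(rho_reg) = sum d_i^2 = 1 + 1 + 4 + 4 = 10 = |G|.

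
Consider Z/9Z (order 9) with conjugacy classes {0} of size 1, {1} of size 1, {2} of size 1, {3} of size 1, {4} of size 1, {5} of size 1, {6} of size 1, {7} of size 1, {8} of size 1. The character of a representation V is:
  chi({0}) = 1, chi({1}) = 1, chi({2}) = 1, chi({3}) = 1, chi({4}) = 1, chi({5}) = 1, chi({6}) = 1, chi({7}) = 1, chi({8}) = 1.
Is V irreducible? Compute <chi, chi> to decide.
Irreducible: <chi, chi> = 1.

Why: <chi, chi> = (1/|G|) sum_C |C| * |chi(C)|^2 = (1/9)[1*|1|^2 + 1*|1|^2 + 1*|1|^2 + 1*|1|^2 + 1*|1|^2 + 1*|1|^2 + 1*|1|^2 + 1*|1|^2 + 1*|1|^2]
  = (1/9)[(1) + (1) + (1) + (1) + (1) + (1) + (1) + (1) + (1)] = 9/9 = 1.
(Exp terms are combined using exp(i*s)*conj(exp(i*t)) = exp(i*(s-t)), and sums of them are collapsed using the identity that for every m > 1 the m distinct m-th roots of unity sum to 0, e.g. 1 + exp(2*I*pi/3) + exp(-2*I*pi/3) = 0.)
A character is irreducible iff <chi, chi> = 1, so this representation is irreducible.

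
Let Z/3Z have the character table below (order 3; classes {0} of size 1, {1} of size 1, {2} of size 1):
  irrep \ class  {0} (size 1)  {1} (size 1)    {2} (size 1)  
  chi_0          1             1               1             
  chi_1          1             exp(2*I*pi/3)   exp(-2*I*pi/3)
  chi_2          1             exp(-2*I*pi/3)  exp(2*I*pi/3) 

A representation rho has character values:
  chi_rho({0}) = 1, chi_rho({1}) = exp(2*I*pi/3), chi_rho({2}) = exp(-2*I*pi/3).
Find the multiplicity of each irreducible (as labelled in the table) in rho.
Multiplicities: chi_0: 0, chi_1: 1, chi_2: 0.

Use <chi_rho, chi> = (1/|G|) sum_C |C| * chi_rho(C) * conj(chi(C)) with |G| = 3 for each irreducible chi in the table:
  <chi_rho, chi_0> = (1/3)[1*(1)*conj(1) + 1*(exp(2*I*pi/3))*conj(1) + 1*(exp(-2*I*pi/3))*conj(1)]
      = (1/3)[(1) + (exp(2*I*pi/3)) + (exp(-2*I*pi/3))] = 0/3 = 0
  <chi_rho, chi_1> = (1/3)[1*(1)*conj(1) + 1*(exp(2*I*pi/3))*conj(exp(2*I*pi/3)) + 1*(exp(-2*I*pi/3))*conj(exp(-2*I*pi/3))]
      = (1/3)[(1) + (1) + (1)] = 3/3 = 1
  <chi_rho, chi_2> = (1/3)[1*(1)*conj(1) + 1*(exp(2*I*pi/3))*conj(exp(-2*I*pi/3)) + 1*(exp(-2*I*pi/3))*conj(exp(2*I*pi/3))]
      = (1/3)[(1) + (exp(-2*I*pi/3)) + (exp(2*I*pi/3))] = 0/3 = 0
(Exp terms are combined using exp(i*s)*conj(exp(i*t)) = exp(i*(s-t)), and sums of them are collapsed using the identity that for every m > 1 the m distinct m-th roots of unity sum to 0, e.g. 1 + exp(2*I*pi/3) + exp(-2*I*pi/3) = 0.)
Dimension check: dim(rho) = sum (mult * dim) = 0*1 + 1*1 + 0*1 = 1 = chi_rho(e) = 1.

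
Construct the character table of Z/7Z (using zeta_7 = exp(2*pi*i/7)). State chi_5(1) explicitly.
Character table of Z/7Z (irreps indexed chi_0,...,chi_6 with chi_k(m) = zeta_7^(k*m), zeta_7 = exp(2*pi*i/7)):
  irrep \ class  {0} (size 1)  {1} (size 1)    {2} (size 1)    {3} (size 1)    {4} (size 1)    {5} (size 1)    {6} (size 1)  
  chi_0          1             1               1               1               1               1               1             
  chi_1          1             exp(2*I*pi/7)   exp(4*I*pi/7)   exp(6*I*pi/7)   exp(-6*I*pi/7)  exp(-4*I*pi/7)  exp(-2*I*pi/7)
  chi_2          1             exp(4*I*pi/7)   exp(-6*I*pi/7)  exp(-2*I*pi/7)  exp(2*I*pi/7)   exp(6*I*pi/7)   exp(-4*I*pi/7)
  chi_3          1             exp(6*I*pi/7)   exp(-2*I*pi/7)  exp(4*I*pi/7)   exp(-4*I*pi/7)  exp(2*I*pi/7)   exp(-6*I*pi/7)
  chi_4          1             exp(-6*I*pi/7)  exp(2*I*pi/7)   exp(-4*I*pi/7)  exp(4*I*pi/7)   exp(-2*I*pi/7)  exp(6*I*pi/7) 
  chi_5          1             exp(-4*I*pi/7)  exp(6*I*pi/7)   exp(2*I*pi/7)   exp(-2*I*pi/7)  exp(-6*I*pi/7)  exp(4*I*pi/7) 
  chi_6          1             exp(-2*I*pi/7)  exp(-4*I*pi/7)  exp(-6*I*pi/7)  exp(6*I*pi/7)   exp(4*I*pi/7)   exp(2*I*pi/7) 

Spot check: chi_5(1) = zeta_7^(5*1) = zeta_7^5 = exp(-4*I*pi/7).

Z/7Z is abelian, so all 7 irreducible complex representations are 1-dimensional. They are given by chi_k(m) = zeta_7^(k*m) for k = 0,...,6. Row orthogonality: sum_m chi_k(m) conj(chi_l(m)) = 7 * [k = l].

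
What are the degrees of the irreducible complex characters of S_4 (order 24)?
Dimensions: 1, 1, 2, 3, 3

Solution. There are 5 irreducibles (= number of conjugacy classes). Their dimensions d_i satisfy sum d_i^2 = |G| = 24: 1 + 1 + 4 + 9 + 9 = 24.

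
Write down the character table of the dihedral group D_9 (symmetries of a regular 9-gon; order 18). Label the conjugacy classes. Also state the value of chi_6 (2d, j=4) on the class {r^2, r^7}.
Conjugacy classes: {e} of size 1, {r^1, r^8} of size 2, {r^2, r^7} of size 2, {r^3, r^6} of size 2, {r^4, r^5} of size 2, {s, sr, ..., sr^8} of size 9.
Character table:
  irrep \ class              {e} (size 1)  {r^1, r^8} (size 2)  {r^2, r^7} (size 2)  {r^3, r^6} (size 2)  {r^4, r^5} (size 2)  {s, sr, ..., sr^8} (size 9)
  chi_1 (triv)               1             1                    1                    1                    1                    1                          
  chi_2 (sign: r->1, s->-1)  1             1                    1                    1                    1                    -1                         
  chi_3 (2d, j=1)            2             2*cos(2*pi/9)        2*cos(4*pi/9)        -1                   -2*cos(pi/9)         0                          
  chi_4 (2d, j=2)            2             2*cos(4*pi/9)        -2*cos(pi/9)         -1                   2*cos(2*pi/9)        0                          
  chi_5 (2d, j=3)            2             -1                   -1                   2                    -1                   0                          
  chi_6 (2d, j=4)            2             -2*cos(pi/9)         2*cos(2*pi/9)        -1                   2*cos(4*pi/9)        0                          

Spot check: chi_6 (2d, j=4) on {r^2, r^7} = 2*cos(2*pi/9).

Justification: D_9 has order 2*9 = 18 with 6 conjugacy classes, hence 6 irreducibles. Sum of squared dims 1 + 1 + 4 + 4 + 4 + 4 = 18 = |G|. Linear characters come from the abelianisation; the 2-dimensional irreps have character r^k -> 2*cos(2*pi*j*k/9), reflections -> 0.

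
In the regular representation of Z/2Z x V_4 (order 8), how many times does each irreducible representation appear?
Each irreducible V_i of dimension d_i appears with multiplicity d_i, i.e. rho_reg = (direct sum over all irreducibles V_i) d_i V_i. The irreducible dimensions for Z/2Z x V_4 are 1, 1, 1, 1, 1, 1, 1, 1: 8 irreducibles of dimension 1, each with multiplicity 1. Total dimension 8*1*1 = 8 = |G|.

Working: General theorem: in the regular representation of a finite group G, each irreducible appears with multiplicity equal to its dimension. Check: dim(rho_reg) = sum d_i^2 = 1 + 1 + 1 + 1 + 1 + 1 + 1 + 1 = 8 = |G|.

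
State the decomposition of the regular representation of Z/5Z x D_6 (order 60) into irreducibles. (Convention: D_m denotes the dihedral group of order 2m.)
Each irreducible V_i of dimension d_i appears with multiplicity d_i, i.e. rho_reg = (direct sum over all irreducibles V_i) d_i V_i. The irreducible dimensions for Z/5Z x D_6 are 1, 1, 1, 1, 1, 1, 1, 1, 1, 1, 1, 1, 1, 1, 1, 1, 1, 1, 1, 1, 2, 2, 2, 2, 2, 2, 2, 2, 2, 2: 20 irreducibles of dimension 1, each with multiplicity 1; 10 irreducibles of dimension 2, each with multiplicity 2. Total dimension 20*1*1 + 10*2*2 = 60 = |G|.

Proof sketch: General theorem: in the regular representation of a finite group G, each irreducible appears with multiplicity equal to its dimension. Check: dim(rho_reg) = sum d_i^2 = 1 + 1 + 1 + 1 + 1 + 1 + 1 + 1 + 1 + 1 + 1 + 1 + 1 + 1 + 1 + 1 + 1 + 1 + 1 + 1 + 4 + 4 + 4 + 4 + 4 + 4 + 4 + 4 + 4 + 4 = 60 = |G|.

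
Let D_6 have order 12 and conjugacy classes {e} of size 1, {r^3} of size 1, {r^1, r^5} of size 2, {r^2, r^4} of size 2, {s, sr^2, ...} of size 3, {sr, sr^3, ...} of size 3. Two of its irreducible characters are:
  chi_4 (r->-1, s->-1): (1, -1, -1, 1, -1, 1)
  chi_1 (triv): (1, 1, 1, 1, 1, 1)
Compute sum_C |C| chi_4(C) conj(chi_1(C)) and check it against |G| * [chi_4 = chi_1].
Sum = 0; so <chi_4, chi_1> = 0 (distinct irreducibles are orthogonal).

Derivation: Compute term by term over conjugacy classes (|C| * chi_4(C) * conj(chi_1(C))):
  1*(1)*conj(1) + 1*(-1)*conj(1) + 2*(-1)*conj(1) + 2*(1)*conj(1) + 3*(-1)*conj(1) + 3*(1)*conj(1)
  = (1) + (-1) + (-2) + (2) + (-3) + (3)
  = 0.
Dividing by |G| = 12 gives 0/12 = 0, matching the row-orthogonality relation <chi_4, chi_1> = [chi_4 = chi_1].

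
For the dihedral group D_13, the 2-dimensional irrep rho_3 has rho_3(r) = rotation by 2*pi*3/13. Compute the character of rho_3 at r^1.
chi_{rho_3}(r^1) = 2*cos(2*pi*3*1/13) = 2*cos(6*pi/13)

Proof sketch: rho_3(r^1) is rotation by angle 2*pi*3*1/13, whose trace is 2*cos(2*pi*3*1/13) = 2*cos(6*pi/13).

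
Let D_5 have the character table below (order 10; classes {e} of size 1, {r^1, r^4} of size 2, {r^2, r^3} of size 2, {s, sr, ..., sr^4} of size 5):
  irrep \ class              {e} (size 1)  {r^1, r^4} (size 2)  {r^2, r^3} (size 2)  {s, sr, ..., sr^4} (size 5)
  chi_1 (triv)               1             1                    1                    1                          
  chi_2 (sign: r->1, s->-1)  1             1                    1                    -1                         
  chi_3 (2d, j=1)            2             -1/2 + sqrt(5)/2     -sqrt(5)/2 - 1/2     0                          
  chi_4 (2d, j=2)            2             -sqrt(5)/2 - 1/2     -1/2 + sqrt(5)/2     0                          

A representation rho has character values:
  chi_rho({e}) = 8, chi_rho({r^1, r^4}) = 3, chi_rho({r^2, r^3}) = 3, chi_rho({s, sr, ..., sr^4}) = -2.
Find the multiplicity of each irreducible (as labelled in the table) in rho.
Multiplicities: chi_1: 1, chi_2: 3, chi_3: 1, chi_4: 1.

Why: Use <chi_rho, chi> = (1/|G|) sum_C |C| * chi_rho(C) * conj(chi(C)) with |G| = 10 for each irreducible chi in the table:
  <chi_rho, chi_1> = (1/10)[1*(8)*conj(1) + 2*(3)*conj(1) + 2*(3)*conj(1) + 5*(-2)*conj(1)]
      = (1/10)[(8) + (6) + (6) + (-10)] = 10/10 = 1
  <chi_rho, chi_2> = (1/10)[1*(8)*conj(1) + 2*(3)*conj(1) + 2*(3)*conj(1) + 5*(-2)*conj(-1)]
      = (1/10)[(8) + (6) + (6) + (10)] = 30/10 = 3
  <chi_rho, chi_3> = (1/10)[1*(8)*conj(2) + 2*(3)*conj(-1/2 + sqrt(5)/2) + 2*(3)*conj(-sqrt(5)/2 - 1/2) + 5*(-2)*conj(0)]
      = (1/10)[(16) + (-3 + 3*sqrt(5)) + (-3*sqrt(5) - 3) + (0)] = 10/10 = 1
  <chi_rho, chi_4> = (1/10)[1*(8)*conj(2) + 2*(3)*conj(-sqrt(5)/2 - 1/2) + 2*(3)*conj(-1/2 + sqrt(5)/2) + 5*(-2)*conj(0)]
      = (1/10)[(16) + (-3*sqrt(5) - 3) + (-3 + 3*sqrt(5)) + (0)] = 10/10 = 1
Dimension check: dim(rho) = sum (mult * dim) = 1*1 + 3*1 + 1*2 + 1*2 = 8 = chi_rho(e) = 8.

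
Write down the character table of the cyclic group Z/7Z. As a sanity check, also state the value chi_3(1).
Character table of Z/7Z (irreps indexed chi_0,...,chi_6 with chi_k(m) = zeta_7^(k*m), zeta_7 = exp(2*pi*i/7)):
  irrep \ class  {0} (size 1)  {1} (size 1)    {2} (size 1)    {3} (size 1)    {4} (size 1)    {5} (size 1)    {6} (size 1)  
  chi_0          1             1               1               1               1               1               1             
  chi_1          1             exp(2*I*pi/7)   exp(4*I*pi/7)   exp(6*I*pi/7)   exp(-6*I*pi/7)  exp(-4*I*pi/7)  exp(-2*I*pi/7)
  chi_2          1             exp(4*I*pi/7)   exp(-6*I*pi/7)  exp(-2*I*pi/7)  exp(2*I*pi/7)   exp(6*I*pi/7)   exp(-4*I*pi/7)
  chi_3          1             exp(6*I*pi/7)   exp(-2*I*pi/7)  exp(4*I*pi/7)   exp(-4*I*pi/7)  exp(2*I*pi/7)   exp(-6*I*pi/7)
  chi_4          1             exp(-6*I*pi/7)  exp(2*I*pi/7)   exp(-4*I*pi/7)  exp(4*I*pi/7)   exp(-2*I*pi/7)  exp(6*I*pi/7) 
  chi_5          1             exp(-4*I*pi/7)  exp(6*I*pi/7)   exp(2*I*pi/7)   exp(-2*I*pi/7)  exp(-6*I*pi/7)  exp(4*I*pi/7) 
  chi_6          1             exp(-2*I*pi/7)  exp(-4*I*pi/7)  exp(-6*I*pi/7)  exp(6*I*pi/7)   exp(4*I*pi/7)   exp(2*I*pi/7) 

Spot check: chi_3(1) = zeta_7^(3*1) = zeta_7^3 = exp(6*I*pi/7).

Solution. Z/7Z is abelian, so all 7 irreducible complex representations are 1-dimensional. They are given by chi_k(m) = zeta_7^(k*m) for k = 0,...,6. Row orthogonality: sum_m chi_k(m) conj(chi_l(m)) = 7 * [k = l].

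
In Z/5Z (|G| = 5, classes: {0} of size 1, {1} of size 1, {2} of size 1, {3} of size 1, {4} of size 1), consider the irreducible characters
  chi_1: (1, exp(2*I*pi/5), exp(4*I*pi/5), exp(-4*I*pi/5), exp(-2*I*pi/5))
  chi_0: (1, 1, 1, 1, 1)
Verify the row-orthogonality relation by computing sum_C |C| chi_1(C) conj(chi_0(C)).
Sum = 0; so <chi_1, chi_0> = 0 (distinct irreducibles are orthogonal).

Compute term by term over conjugacy classes (|C| * chi_1(C) * conj(chi_0(C))):
  1*(1)*conj(1) + 1*(exp(2*I*pi/5))*conj(1) + 1*(exp(4*I*pi/5))*conj(1) + 1*(exp(-4*I*pi/5))*conj(1) + 1*(exp(-2*I*pi/5))*conj(1)
  = (1) + (exp(2*I*pi/5)) + (exp(4*I*pi/5)) + (exp(-4*I*pi/5)) + (exp(-2*I*pi/5))
  = 0.
(Exp terms are combined using exp(i*s)*conj(exp(i*t)) = exp(i*(s-t)), and sums of them are collapsed using the identity that for every m > 1 the m distinct m-th roots of unity sum to 0, e.g. 1 + exp(2*I*pi/3) + exp(-2*I*pi/3) = 0.)
Dividing by |G| = 5 gives 0/5 = 0, matching the row-orthogonality relation <chi_1, chi_0> = [chi_1 = chi_0].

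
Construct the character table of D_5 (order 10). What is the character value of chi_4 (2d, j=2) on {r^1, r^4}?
Conjugacy classes: {e} of size 1, {r^1, r^4} of size 2, {r^2, r^3} of size 2, {s, sr, ..., sr^4} of size 5.
Character table:
  irrep \ class              {e} (size 1)  {r^1, r^4} (size 2)  {r^2, r^3} (size 2)  {s, sr, ..., sr^4} (size 5)
  chi_1 (triv)               1             1                    1                    1                          
  chi_2 (sign: r->1, s->-1)  1             1                    1                    -1                         
  chi_3 (2d, j=1)            2             -1/2 + sqrt(5)/2     -sqrt(5)/2 - 1/2     0                          
  chi_4 (2d, j=2)            2             -sqrt(5)/2 - 1/2     -1/2 + sqrt(5)/2     0                          

Spot check: chi_4 (2d, j=2) on {r^1, r^4} = -sqrt(5)/2 - 1/2.

Reasoning: D_5 has order 2*5 = 10 with 4 conjugacy classes, hence 4 irreducibles. Sum of squared dims 1 + 1 + 4 + 4 = 10 = |G|. Linear characters come from the abelianisation; the 2-dimensional irreps have character r^k -> 2*cos(2*pi*j*k/5), reflections -> 0.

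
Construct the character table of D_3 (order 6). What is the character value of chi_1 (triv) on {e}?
Conjugacy classes: {e} of size 1, {r^1, r^2} of size 2, {s, sr, ..., sr^2} of size 3.
Character table:
  irrep \ class              {e} (size 1)  {r^1, r^2} (size 2)  {s, sr, ..., sr^2} (size 3)
  chi_1 (triv)               1             1                    1                          
  chi_2 (sign: r->1, s->-1)  1             1                    -1                         
  chi_3 (2d, j=1)            2             -1                   0                          

Spot check: chi_1 (triv) on {e} = 1.

Details: D_3 has order 2*3 = 6 with 3 conjugacy classes, hence 3 irreducibles. Sum of squared dims 1 + 1 + 4 = 6 = |G|. Linear characters come from the abelianisation; the 2-dimensional irreps have character r^k -> 2*cos(2*pi*j*k/3), reflections -> 0.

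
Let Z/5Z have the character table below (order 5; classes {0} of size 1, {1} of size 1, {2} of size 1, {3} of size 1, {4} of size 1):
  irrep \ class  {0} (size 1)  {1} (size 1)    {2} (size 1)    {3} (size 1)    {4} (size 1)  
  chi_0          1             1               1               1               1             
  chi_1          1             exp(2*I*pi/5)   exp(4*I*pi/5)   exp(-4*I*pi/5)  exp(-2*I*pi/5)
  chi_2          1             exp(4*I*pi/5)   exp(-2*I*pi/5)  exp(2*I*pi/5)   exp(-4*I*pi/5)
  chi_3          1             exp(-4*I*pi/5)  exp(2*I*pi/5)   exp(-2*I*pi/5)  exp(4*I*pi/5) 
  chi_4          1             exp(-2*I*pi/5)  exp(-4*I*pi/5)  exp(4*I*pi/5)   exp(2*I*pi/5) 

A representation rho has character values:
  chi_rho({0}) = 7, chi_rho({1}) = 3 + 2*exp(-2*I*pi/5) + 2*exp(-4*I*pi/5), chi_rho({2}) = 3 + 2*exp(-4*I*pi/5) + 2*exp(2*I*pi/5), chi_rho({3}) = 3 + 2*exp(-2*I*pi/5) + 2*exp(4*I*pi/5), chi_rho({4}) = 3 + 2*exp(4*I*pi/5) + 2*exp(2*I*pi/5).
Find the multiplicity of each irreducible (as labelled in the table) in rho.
Multiplicities: chi_0: 3, chi_1: 0, chi_2: 0, chi_3: 2, chi_4: 2.

Argument: Use <chi_rho, chi> = (1/|G|) sum_C |C| * chi_rho(C) * conj(chi(C)) with |G| = 5 for each irreducible chi in the table:
  <chi_rho, chi_0> = (1/5)[1*(7)*conj(1) + 1*(3 + 2*exp(-2*I*pi/5) + 2*exp(-4*I*pi/5))*conj(1) + 1*(3 + 2*exp(-4*I*pi/5) + 2*exp(2*I*pi/5))*conj(1) + 1*(3 + 2*exp(-2*I*pi/5) + 2*exp(4*I*pi/5))*conj(1) + 1*(3 + 2*exp(4*I*pi/5) + 2*exp(2*I*pi/5))*conj(1)]
      = (1/5)[(7) + (3 + 2*exp(-2*I*pi/5) + 2*exp(-4*I*pi/5)) + (3 + 2*exp(-4*I*pi/5) + 2*exp(2*I*pi/5)) + (3 + 2*exp(-2*I*pi/5) + 2*exp(4*I*pi/5)) + (3 + 2*exp(4*I*pi/5) + 2*exp(2*I*pi/5))] = 15/5 = 3
  <chi_rho, chi_1> = (1/5)[1*(7)*conj(1) + 1*(3 + 2*exp(-2*I*pi/5) + 2*exp(-4*I*pi/5))*conj(exp(2*I*pi/5)) + 1*(3 + 2*exp(-4*I*pi/5) + 2*exp(2*I*pi/5))*conj(exp(4*I*pi/5)) + 1*(3 + 2*exp(-2*I*pi/5) + 2*exp(4*I*pi/5))*conj(exp(-4*I*pi/5)) + 1*(3 + 2*exp(4*I*pi/5) + 2*exp(2*I*pi/5))*conj(exp(-2*I*pi/5))]
      = (1/5)[(7) + (3*exp(-2*I*pi/5) + 2*exp(-4*I*pi/5) + 2*exp(4*I*pi/5)) + (2*exp(-2*I*pi/5) + 3*exp(-4*I*pi/5) + 2*exp(2*I*pi/5)) + (2*exp(-2*I*pi/5) + 3*exp(4*I*pi/5) + 2*exp(2*I*pi/5)) + (2*exp(-4*I*pi/5) + 2*exp(4*I*pi/5) + 3*exp(2*I*pi/5))] = 0/5 = 0
  <chi_rho, chi_2> = (1/5)[1*(7)*conj(1) + 1*(3 + 2*exp(-2*I*pi/5) + 2*exp(-4*I*pi/5))*conj(exp(4*I*pi/5)) + 1*(3 + 2*exp(-4*I*pi/5) + 2*exp(2*I*pi/5))*conj(exp(-2*I*pi/5)) + 1*(3 + 2*exp(-2*I*pi/5) + 2*exp(4*I*pi/5))*conj(exp(2*I*pi/5)) + 1*(3 + 2*exp(4*I*pi/5) + 2*exp(2*I*pi/5))*conj(exp(-4*I*pi/5))]
      = (1/5)[(7) + (3*exp(-4*I*pi/5) + 2*exp(4*I*pi/5) + 2*exp(2*I*pi/5)) + (2*exp(-2*I*pi/5) + 2*exp(4*I*pi/5) + 3*exp(2*I*pi/5)) + (3*exp(-2*I*pi/5) + 2*exp(-4*I*pi/5) + 2*exp(2*I*pi/5)) + (2*exp(-2*I*pi/5) + 2*exp(-4*I*pi/5) + 3*exp(4*I*pi/5))] = 0/5 = 0
  <chi_rho, chi_3> = (1/5)[1*(7)*conj(1) + 1*(3 + 2*exp(-2*I*pi/5) + 2*exp(-4*I*pi/5))*conj(exp(-4*I*pi/5)) + 1*(3 + 2*exp(-4*I*pi/5) + 2*exp(2*I*pi/5))*conj(exp(2*I*pi/5)) + 1*(3 + 2*exp(-2*I*pi/5) + 2*exp(4*I*pi/5))*conj(exp(-2*I*pi/5)) + 1*(3 + 2*exp(4*I*pi/5) + 2*exp(2*I*pi/5))*conj(exp(4*I*pi/5))]
      = (1/5)[(7) + (2 + 3*exp(4*I*pi/5) + 2*exp(2*I*pi/5)) + (2 + 3*exp(-2*I*pi/5) + 2*exp(4*I*pi/5)) + (2 + 2*exp(-4*I*pi/5) + 3*exp(2*I*pi/5)) + (2 + 2*exp(-2*I*pi/5) + 3*exp(-4*I*pi/5))] = 10/5 = 2
  <chi_rho, chi_4> = (1/5)[1*(7)*conj(1) + 1*(3 + 2*exp(-2*I*pi/5) + 2*exp(-4*I*pi/5))*conj(exp(-2*I*pi/5)) + 1*(3 + 2*exp(-4*I*pi/5) + 2*exp(2*I*pi/5))*conj(exp(-4*I*pi/5)) + 1*(3 + 2*exp(-2*I*pi/5) + 2*exp(4*I*pi/5))*conj(exp(4*I*pi/5)) + 1*(3 + 2*exp(4*I*pi/5) + 2*exp(2*I*pi/5))*conj(exp(2*I*pi/5))]
      = (1/5)[(7) + (2 + 2*exp(-2*I*pi/5) + 3*exp(2*I*pi/5)) + (2 + 2*exp(-4*I*pi/5) + 3*exp(4*I*pi/5)) + (2 + 3*exp(-4*I*pi/5) + 2*exp(4*I*pi/5)) + (2 + 3*exp(-2*I*pi/5) + 2*exp(2*I*pi/5))] = 10/5 = 2
(Exp terms are combined using exp(i*s)*conj(exp(i*t)) = exp(i*(s-t)), and sums of them are collapsed using the identity that for every m > 1 the m distinct m-th roots of unity sum to 0, e.g. 1 + exp(2*I*pi/3) + exp(-2*I*pi/3) = 0.)
Dimension check: dim(rho) = sum (mult * dim) = 3*1 + 0*1 + 0*1 + 2*1 + 2*1 = 7 = chi_rho(e) = 7.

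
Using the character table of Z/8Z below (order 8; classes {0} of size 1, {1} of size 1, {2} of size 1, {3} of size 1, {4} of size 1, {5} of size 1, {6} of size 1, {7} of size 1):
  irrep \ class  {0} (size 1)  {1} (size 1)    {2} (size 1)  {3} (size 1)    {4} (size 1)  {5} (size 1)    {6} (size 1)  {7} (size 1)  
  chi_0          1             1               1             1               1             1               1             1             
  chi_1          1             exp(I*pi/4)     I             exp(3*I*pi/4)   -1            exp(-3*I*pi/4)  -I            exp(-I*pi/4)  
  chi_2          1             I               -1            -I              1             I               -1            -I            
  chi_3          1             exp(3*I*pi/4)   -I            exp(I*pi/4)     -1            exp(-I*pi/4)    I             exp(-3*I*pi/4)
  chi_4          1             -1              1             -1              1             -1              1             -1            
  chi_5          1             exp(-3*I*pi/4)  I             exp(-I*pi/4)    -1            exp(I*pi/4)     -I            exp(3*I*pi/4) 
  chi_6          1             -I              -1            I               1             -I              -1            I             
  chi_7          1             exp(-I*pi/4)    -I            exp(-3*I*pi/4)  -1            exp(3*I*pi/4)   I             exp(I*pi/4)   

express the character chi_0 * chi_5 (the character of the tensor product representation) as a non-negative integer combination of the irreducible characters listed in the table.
chi_0 tensor chi_5 = chi_5 (all other irreducibles have multiplicity 0).

Explanation: The character of a tensor product is the pointwise product (chi_0 * chi_5)(C) = chi_0(C) * chi_5(C):
  {0}: (1)*(1), {1}: (1)*(exp(-3*I*pi/4)), {2}: (1)*(I), {3}: (1)*(exp(-I*pi/4)), {4}: (1)*(-1), {5}: (1)*(exp(I*pi/4)), {6}: (1)*(-I), {7}: (1)*(exp(3*I*pi/4))
so (chi_0 * chi_5) takes values
  {0} -> 1, {1} -> exp(-3*I*pi/4), {2} -> I, {3} -> exp(-I*pi/4), {4} -> -1, {5} -> exp(I*pi/4), {6} -> -I, {7} -> exp(3*I*pi/4).
Now take the inner product of this character with each irreducible chi from the table, <chi_0*chi_5, chi> = (1/8) sum_C |C| (chi_0*chi_5)(C) conj(chi(C)):
  <chi_0*chi_5, chi_0> = (1/8)[1*(1)*conj(1) + 1*(exp(-3*I*pi/4))*conj(1) + 1*(I)*conj(1) + 1*(exp(-I*pi/4))*conj(1) + 1*(-1)*conj(1) + 1*(exp(I*pi/4))*conj(1) + 1*(-I)*conj(1) + 1*(exp(3*I*pi/4))*conj(1)]
      = (1/8)[(1) + (exp(-3*I*pi/4)) + (I) + (exp(-I*pi/4)) + (-1) + (exp(I*pi/4)) + (-I) + (exp(3*I*pi/4))] = 0/8 = 0
  <chi_0*chi_5, chi_1> = (1/8)[1*(1)*conj(1) + 1*(exp(-3*I*pi/4))*conj(exp(I*pi/4)) + 1*(I)*conj(I) + 1*(exp(-I*pi/4))*conj(exp(3*I*pi/4)) + 1*(-1)*conj(-1) + 1*(exp(I*pi/4))*conj(exp(-3*I*pi/4)) + 1*(-I)*conj(-I) + 1*(exp(3*I*pi/4))*conj(exp(-I*pi/4))]
      = (1/8)[(1) + (-1) + (1) + (-1) + (1) + (-1) + (1) + (-1)] = 0/8 = 0
  <chi_0*chi_5, chi_2> = (1/8)[1*(1)*conj(1) + 1*(exp(-3*I*pi/4))*conj(I) + 1*(I)*conj(-1) + 1*(exp(-I*pi/4))*conj(-I) + 1*(-1)*conj(1) + 1*(exp(I*pi/4))*conj(I) + 1*(-I)*conj(-1) + 1*(exp(3*I*pi/4))*conj(-I)]
      = (1/8)[(1) + (-exp(-I*pi/4)) + (-I) + (exp(I*pi/4)) + (-1) + (-exp(3*I*pi/4)) + (I) + (exp(-3*I*pi/4))] = 0/8 = 0
  <chi_0*chi_5, chi_3> = (1/8)[1*(1)*conj(1) + 1*(exp(-3*I*pi/4))*conj(exp(3*I*pi/4)) + 1*(I)*conj(-I) + 1*(exp(-I*pi/4))*conj(exp(I*pi/4)) + 1*(-1)*conj(-1) + 1*(exp(I*pi/4))*conj(exp(-I*pi/4)) + 1*(-I)*conj(I) + 1*(exp(3*I*pi/4))*conj(exp(-3*I*pi/4))]
      = (1/8)[(1) + (I) + (-1) + (-I) + (1) + (I) + (-1) + (-I)] = 0/8 = 0
  <chi_0*chi_5, chi_4> = (1/8)[1*(1)*conj(1) + 1*(exp(-3*I*pi/4))*conj(-1) + 1*(I)*conj(1) + 1*(exp(-I*pi/4))*conj(-1) + 1*(-1)*conj(1) + 1*(exp(I*pi/4))*conj(-1) + 1*(-I)*conj(1) + 1*(exp(3*I*pi/4))*conj(-1)]
      = (1/8)[(1) + (-exp(-3*I*pi/4)) + (I) + (-exp(-I*pi/4)) + (-1) + (-exp(I*pi/4)) + (-I) + (-exp(3*I*pi/4))] = 0/8 = 0
  <chi_0*chi_5, chi_5> = (1/8)[1*(1)*conj(1) + 1*(exp(-3*I*pi/4))*conj(exp(-3*I*pi/4)) + 1*(I)*conj(I) + 1*(exp(-I*pi/4))*conj(exp(-I*pi/4)) + 1*(-1)*conj(-1) + 1*(exp(I*pi/4))*conj(exp(I*pi/4)) + 1*(-I)*conj(-I) + 1*(exp(3*I*pi/4))*conj(exp(3*I*pi/4))]
      = (1/8)[(1) + (1) + (1) + (1) + (1) + (1) + (1) + (1)] = 8/8 = 1
  <chi_0*chi_5, chi_6> = (1/8)[1*(1)*conj(1) + 1*(exp(-3*I*pi/4))*conj(-I) + 1*(I)*conj(-1) + 1*(exp(-I*pi/4))*conj(I) + 1*(-1)*conj(1) + 1*(exp(I*pi/4))*conj(-I) + 1*(-I)*conj(-1) + 1*(exp(3*I*pi/4))*conj(I)]
      = (1/8)[(1) + (exp(-I*pi/4)) + (-I) + (-exp(I*pi/4)) + (-1) + (exp(3*I*pi/4)) + (I) + (-exp(-3*I*pi/4))] = 0/8 = 0
  <chi_0*chi_5, chi_7> = (1/8)[1*(1)*conj(1) + 1*(exp(-3*I*pi/4))*conj(exp(-I*pi/4)) + 1*(I)*conj(-I) + 1*(exp(-I*pi/4))*conj(exp(-3*I*pi/4)) + 1*(-1)*conj(-1) + 1*(exp(I*pi/4))*conj(exp(3*I*pi/4)) + 1*(-I)*conj(I) + 1*(exp(3*I*pi/4))*conj(exp(I*pi/4))]
      = (1/8)[(1) + (-I) + (-1) + (I) + (1) + (-I) + (-1) + (I)] = 0/8 = 0
(Exp terms are combined using exp(i*s)*conj(exp(i*t)) = exp(i*(s-t)), and sums of them are collapsed using the identity that for every m > 1 the m distinct m-th roots of unity sum to 0, e.g. 1 + exp(2*I*pi/3) + exp(-2*I*pi/3) = 0.)
Hence the multiplicities are chi_5: 1. Dimension check: dim(chi_0)*dim(chi_5) = 1*1 = 1 and sum (mult * dim) = 1*1 = 1.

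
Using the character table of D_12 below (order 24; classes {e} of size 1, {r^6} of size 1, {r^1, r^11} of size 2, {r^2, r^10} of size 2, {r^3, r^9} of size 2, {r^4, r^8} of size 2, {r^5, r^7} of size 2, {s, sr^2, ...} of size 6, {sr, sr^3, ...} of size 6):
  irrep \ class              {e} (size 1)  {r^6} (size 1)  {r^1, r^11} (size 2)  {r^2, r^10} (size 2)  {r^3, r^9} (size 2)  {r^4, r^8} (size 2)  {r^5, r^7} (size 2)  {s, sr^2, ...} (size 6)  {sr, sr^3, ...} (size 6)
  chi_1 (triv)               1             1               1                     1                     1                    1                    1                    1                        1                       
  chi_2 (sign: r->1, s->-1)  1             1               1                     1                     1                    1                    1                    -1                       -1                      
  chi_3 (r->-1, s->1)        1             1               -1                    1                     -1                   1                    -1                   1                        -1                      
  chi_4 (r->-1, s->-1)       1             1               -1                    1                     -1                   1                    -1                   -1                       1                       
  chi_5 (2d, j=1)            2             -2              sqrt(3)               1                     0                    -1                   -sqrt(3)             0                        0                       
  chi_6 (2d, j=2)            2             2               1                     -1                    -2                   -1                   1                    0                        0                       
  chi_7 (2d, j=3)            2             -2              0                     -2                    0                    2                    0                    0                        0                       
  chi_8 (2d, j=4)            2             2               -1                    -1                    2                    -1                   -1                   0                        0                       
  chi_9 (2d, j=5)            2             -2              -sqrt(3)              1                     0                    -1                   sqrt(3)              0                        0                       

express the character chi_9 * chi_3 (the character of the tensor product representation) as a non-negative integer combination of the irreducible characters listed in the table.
chi_9 tensor chi_3 = chi_5 (all other irreducibles have multiplicity 0).

Solution. The character of a tensor product is the pointwise product (chi_9 * chi_3)(C) = chi_9(C) * chi_3(C):
  {e}: (2)*(1), {r^6}: (-2)*(1), {r^1, r^11}: (-sqrt(3))*(-1), {r^2, r^10}: (1)*(1), {r^3, r^9}: (0)*(-1), {r^4, r^8}: (-1)*(1), {r^5, r^7}: (sqrt(3))*(-1), {s, sr^2, ...}: (0)*(1), {sr, sr^3, ...}: (0)*(-1)
so (chi_9 * chi_3) takes values
  {e} -> 2, {r^6} -> -2, {r^1, r^11} -> sqrt(3), {r^2, r^10} -> 1, {r^3, r^9} -> 0, {r^4, r^8} -> -1, {r^5, r^7} -> -sqrt(3), {s, sr^2, ...} -> 0, {sr, sr^3, ...} -> 0.
Now take the inner product of this character with each irreducible chi from the table, <chi_9*chi_3, chi> = (1/24) sum_C |C| (chi_9*chi_3)(C) conj(chi(C)):
  <chi_9*chi_3, chi_1> = (1/24)[1*(2)*conj(1) + 1*(-2)*conj(1) + 2*(sqrt(3))*conj(1) + 2*(1)*conj(1) + 2*(0)*conj(1) + 2*(-1)*conj(1) + 2*(-sqrt(3))*conj(1) + 6*(0)*conj(1) + 6*(0)*conj(1)]
      = (1/24)[(2) + (-2) + (2*sqrt(3)) + (2) + (0) + (-2) + (-2*sqrt(3)) + (0) + (0)] = 0/24 = 0
  <chi_9*chi_3, chi_2> = (1/24)[1*(2)*conj(1) + 1*(-2)*conj(1) + 2*(sqrt(3))*conj(1) + 2*(1)*conj(1) + 2*(0)*conj(1) + 2*(-1)*conj(1) + 2*(-sqrt(3))*conj(1) + 6*(0)*conj(-1) + 6*(0)*conj(-1)]
      = (1/24)[(2) + (-2) + (2*sqrt(3)) + (2) + (0) + (-2) + (-2*sqrt(3)) + (0) + (0)] = 0/24 = 0
  <chi_9*chi_3, chi_3> = (1/24)[1*(2)*conj(1) + 1*(-2)*conj(1) + 2*(sqrt(3))*conj(-1) + 2*(1)*conj(1) + 2*(0)*conj(-1) + 2*(-1)*conj(1) + 2*(-sqrt(3))*conj(-1) + 6*(0)*conj(1) + 6*(0)*conj(-1)]
      = (1/24)[(2) + (-2) + (-2*sqrt(3)) + (2) + (0) + (-2) + (2*sqrt(3)) + (0) + (0)] = 0/24 = 0
  <chi_9*chi_3, chi_4> = (1/24)[1*(2)*conj(1) + 1*(-2)*conj(1) + 2*(sqrt(3))*conj(-1) + 2*(1)*conj(1) + 2*(0)*conj(-1) + 2*(-1)*conj(1) + 2*(-sqrt(3))*conj(-1) + 6*(0)*conj(-1) + 6*(0)*conj(1)]
      = (1/24)[(2) + (-2) + (-2*sqrt(3)) + (2) + (0) + (-2) + (2*sqrt(3)) + (0) + (0)] = 0/24 = 0
  <chi_9*chi_3, chi_5> = (1/24)[1*(2)*conj(2) + 1*(-2)*conj(-2) + 2*(sqrt(3))*conj(sqrt(3)) + 2*(1)*conj(1) + 2*(0)*conj(0) + 2*(-1)*conj(-1) + 2*(-sqrt(3))*conj(-sqrt(3)) + 6*(0)*conj(0) + 6*(0)*conj(0)]
      = (1/24)[(4) + (4) + (6) + (2) + (0) + (2) + (6) + (0) + (0)] = 24/24 = 1
  <chi_9*chi_3, chi_6> = (1/24)[1*(2)*conj(2) + 1*(-2)*conj(2) + 2*(sqrt(3))*conj(1) + 2*(1)*conj(-1) + 2*(0)*conj(-2) + 2*(-1)*conj(-1) + 2*(-sqrt(3))*conj(1) + 6*(0)*conj(0) + 6*(0)*conj(0)]
      = (1/24)[(4) + (-4) + (2*sqrt(3)) + (-2) + (0) + (2) + (-2*sqrt(3)) + (0) + (0)] = 0/24 = 0
  <chi_9*chi_3, chi_7> = (1/24)[1*(2)*conj(2) + 1*(-2)*conj(-2) + 2*(sqrt(3))*conj(0) + 2*(1)*conj(-2) + 2*(0)*conj(0) + 2*(-1)*conj(2) + 2*(-sqrt(3))*conj(0) + 6*(0)*conj(0) + 6*(0)*conj(0)]
      = (1/24)[(4) + (4) + (0) + (-4) + (0) + (-4) + (0) + (0) + (0)] = 0/24 = 0
  <chi_9*chi_3, chi_8> = (1/24)[1*(2)*conj(2) + 1*(-2)*conj(2) + 2*(sqrt(3))*conj(-1) + 2*(1)*conj(-1) + 2*(0)*conj(2) + 2*(-1)*conj(-1) + 2*(-sqrt(3))*conj(-1) + 6*(0)*conj(0) + 6*(0)*conj(0)]
      = (1/24)[(4) + (-4) + (-2*sqrt(3)) + (-2) + (0) + (2) + (2*sqrt(3)) + (0) + (0)] = 0/24 = 0
  <chi_9*chi_3, chi_9> = (1/24)[1*(2)*conj(2) + 1*(-2)*conj(-2) + 2*(sqrt(3))*conj(-sqrt(3)) + 2*(1)*conj(1) + 2*(0)*conj(0) + 2*(-1)*conj(-1) + 2*(-sqrt(3))*conj(sqrt(3)) + 6*(0)*conj(0) + 6*(0)*conj(0)]
      = (1/24)[(4) + (4) + (-6) + (2) + (0) + (2) + (-6) + (0) + (0)] = 0/24 = 0
Hence the multiplicities are chi_5: 1. Dimension check: dim(chi_9)*dim(chi_3) = 2*1 = 2 and sum (mult * dim) = 1*2 = 2.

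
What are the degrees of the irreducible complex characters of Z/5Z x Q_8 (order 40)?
Dimensions: 1, 1, 1, 1, 1, 1, 1, 1, 1, 1, 1, 1, 1, 1, 1, 1, 1, 1, 1, 1, 2, 2, 2, 2, 2

Why: There are 25 irreducibles (= number of conjugacy classes). Their dimensions d_i satisfy sum d_i^2 = |G| = 40: 1 + 1 + 1 + 1 + 1 + 1 + 1 + 1 + 1 + 1 + 1 + 1 + 1 + 1 + 1 + 1 + 1 + 1 + 1 + 1 + 4 + 4 + 4 + 4 + 4 = 40. (For the product with Z/5Z: each of the 5 1-dim characters of Z/5Z tensors with each irrep of Q_8, giving 5 copies of each Q_8-dimension.)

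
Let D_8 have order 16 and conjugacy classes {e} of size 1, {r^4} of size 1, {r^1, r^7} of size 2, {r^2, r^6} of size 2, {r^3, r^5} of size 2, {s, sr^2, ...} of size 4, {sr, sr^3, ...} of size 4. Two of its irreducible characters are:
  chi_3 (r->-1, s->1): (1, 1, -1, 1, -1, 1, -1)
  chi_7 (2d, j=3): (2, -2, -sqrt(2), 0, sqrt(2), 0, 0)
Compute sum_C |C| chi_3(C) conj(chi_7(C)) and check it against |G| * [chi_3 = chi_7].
Sum = 0; so <chi_3, chi_7> = 0 (distinct irreducibles are orthogonal).

Details: Compute term by term over conjugacy classes (|C| * chi_3(C) * conj(chi_7(C))):
  1*(1)*conj(2) + 1*(1)*conj(-2) + 2*(-1)*conj(-sqrt(2)) + 2*(1)*conj(0) + 2*(-1)*conj(sqrt(2)) + 4*(1)*conj(0) + 4*(-1)*conj(0)
  = (2) + (-2) + (2*sqrt(2)) + (0) + (-2*sqrt(2)) + (0) + (0)
  = 0.
Dividing by |G| = 16 gives 0/16 = 0, matching the row-orthogonality relation <chi_3, chi_7> = [chi_3 = chi_7].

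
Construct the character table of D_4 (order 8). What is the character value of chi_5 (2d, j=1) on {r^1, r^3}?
Conjugacy classes: {e} of size 1, {r^2} of size 1, {r^1, r^3} of size 2, {s, sr^2, ...} of size 2, {sr, sr^3, ...} of size 2.
Character table:
  irrep \ class              {e} (size 1)  {r^2} (size 1)  {r^1, r^3} (size 2)  {s, sr^2, ...} (size 2)  {sr, sr^3, ...} (size 2)
  chi_1 (triv)               1             1               1                    1                        1                       
  chi_2 (sign: r->1, s->-1)  1             1               1                    -1                       -1                      
  chi_3 (r->-1, s->1)        1             1               -1                   1                        -1                      
  chi_4 (r->-1, s->-1)       1             1               -1                   -1                       1                       
  chi_5 (2d, j=1)            2             -2              0                    0                        0                       

Spot check: chi_5 (2d, j=1) on {r^1, r^3} = 0.

Argument: D_4 has order 2*4 = 8 with 5 conjugacy classes, hence 5 irreducibles. Sum of squared dims 1 + 1 + 1 + 1 + 4 = 8 = |G|. Linear characters come from the abelianisation; the 2-dimensional irreps have character r^k -> 2*cos(2*pi*j*k/4), reflections -> 0.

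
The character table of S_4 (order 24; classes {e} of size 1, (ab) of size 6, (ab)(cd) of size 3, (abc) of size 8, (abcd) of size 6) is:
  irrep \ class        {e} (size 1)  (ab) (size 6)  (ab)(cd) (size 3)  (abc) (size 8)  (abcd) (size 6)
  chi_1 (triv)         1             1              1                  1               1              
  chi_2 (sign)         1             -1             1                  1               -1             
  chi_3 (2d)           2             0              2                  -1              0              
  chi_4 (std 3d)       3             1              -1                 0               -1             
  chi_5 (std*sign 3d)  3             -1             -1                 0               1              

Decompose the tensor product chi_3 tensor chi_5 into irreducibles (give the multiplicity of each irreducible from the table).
chi_3 tensor chi_5 = chi_4 + chi_5 (all other irreducibles have multiplicity 0).

The character of a tensor product is the pointwise product (chi_3 * chi_5)(C) = chi_3(C) * chi_5(C):
  {e}: (2)*(3), (ab): (0)*(-1), (ab)(cd): (2)*(-1), (abc): (-1)*(0), (abcd): (0)*(1)
so (chi_3 * chi_5) takes values
  {e} -> 6, (ab) -> 0, (ab)(cd) -> -2, (abc) -> 0, (abcd) -> 0.
Now take the inner product of this character with each irreducible chi from the table, <chi_3*chi_5, chi> = (1/24) sum_C |C| (chi_3*chi_5)(C) conj(chi(C)):
  <chi_3*chi_5, chi_1> = (1/24)[1*(6)*conj(1) + 6*(0)*conj(1) + 3*(-2)*conj(1) + 8*(0)*conj(1) + 6*(0)*conj(1)]
      = (1/24)[(6) + (0) + (-6) + (0) + (0)] = 0/24 = 0
  <chi_3*chi_5, chi_2> = (1/24)[1*(6)*conj(1) + 6*(0)*conj(-1) + 3*(-2)*conj(1) + 8*(0)*conj(1) + 6*(0)*conj(-1)]
      = (1/24)[(6) + (0) + (-6) + (0) + (0)] = 0/24 = 0
  <chi_3*chi_5, chi_3> = (1/24)[1*(6)*conj(2) + 6*(0)*conj(0) + 3*(-2)*conj(2) + 8*(0)*conj(-1) + 6*(0)*conj(0)]
      = (1/24)[(12) + (0) + (-12) + (0) + (0)] = 0/24 = 0
  <chi_3*chi_5, chi_4> = (1/24)[1*(6)*conj(3) + 6*(0)*conj(1) + 3*(-2)*conj(-1) + 8*(0)*conj(0) + 6*(0)*conj(-1)]
      = (1/24)[(18) + (0) + (6) + (0) + (0)] = 24/24 = 1
  <chi_3*chi_5, chi_5> = (1/24)[1*(6)*conj(3) + 6*(0)*conj(-1) + 3*(-2)*conj(-1) + 8*(0)*conj(0) + 6*(0)*conj(1)]
      = (1/24)[(18) + (0) + (6) + (0) + (0)] = 24/24 = 1
Hence the multiplicities are chi_4: 1, chi_5: 1. Dimension check: dim(chi_3)*dim(chi_5) = 2*3 = 6 and sum (mult * dim) = 1*3 + 1*3 = 6.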